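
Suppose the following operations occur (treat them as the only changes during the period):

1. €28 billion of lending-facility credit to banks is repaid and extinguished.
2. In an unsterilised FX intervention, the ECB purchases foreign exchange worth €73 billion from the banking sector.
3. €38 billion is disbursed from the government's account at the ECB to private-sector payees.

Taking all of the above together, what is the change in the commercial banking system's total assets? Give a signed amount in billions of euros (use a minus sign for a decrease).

+€10 billion

Discount-window repayment €28 billion: bank balance sheets shrink → −€28B.
FX purchase €73 billion: just an asset swap on bank balance sheets → 0.
Government spending €38 billion: bank balance sheets expand → +€38B.
Net: −28 + 0 + 38 = +€10 billion.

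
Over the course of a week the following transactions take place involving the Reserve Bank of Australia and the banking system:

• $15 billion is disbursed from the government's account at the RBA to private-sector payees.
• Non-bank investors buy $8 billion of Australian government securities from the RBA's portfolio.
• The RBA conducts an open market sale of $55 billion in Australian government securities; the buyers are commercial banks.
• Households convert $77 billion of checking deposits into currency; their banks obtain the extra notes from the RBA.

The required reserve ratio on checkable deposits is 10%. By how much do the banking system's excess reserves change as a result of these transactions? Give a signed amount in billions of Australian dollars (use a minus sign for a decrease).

-$118 billion

Government spending $15 billion: reserves +$15B, deposits +$15B.
Asset sale (to non-banks) $8 billion: reserves −$8B, deposits −$8B.
OMO sale (to banks) $55 billion: reserves −$55B, deposits 0.
Currency withdrawal $77 billion: reserves −$77B, deposits −$77B.
Totals: Δreserves = −$125B, Δdeposits = −$70B.
Δrequired reserves = 10% × −$70B = −$7B.
Δexcess reserves = Δreserves − Δrequired = −$125B − (−$7B) = -$118 billion.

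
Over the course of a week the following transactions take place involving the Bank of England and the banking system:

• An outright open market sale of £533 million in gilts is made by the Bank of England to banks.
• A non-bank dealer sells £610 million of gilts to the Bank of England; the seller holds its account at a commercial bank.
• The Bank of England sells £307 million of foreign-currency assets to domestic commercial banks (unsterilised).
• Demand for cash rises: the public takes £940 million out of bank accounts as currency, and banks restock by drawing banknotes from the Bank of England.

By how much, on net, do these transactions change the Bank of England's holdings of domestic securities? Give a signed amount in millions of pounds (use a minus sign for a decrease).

+£77 million

OMO sale (to banks) £533 million: securities removed from the Bank of England's portfolio → −£533M.
Asset purchase (from non-banks) £610 million: securities added to the Bank of England's portfolio → +£610M.
FX sale £307 million: the Bank of England's securities portfolio is untouched → 0.
Currency withdrawal £940 million: the Bank of England's securities portfolio is untouched → 0.
Net: −533 + 610 + 0 + 0 = +£77 million.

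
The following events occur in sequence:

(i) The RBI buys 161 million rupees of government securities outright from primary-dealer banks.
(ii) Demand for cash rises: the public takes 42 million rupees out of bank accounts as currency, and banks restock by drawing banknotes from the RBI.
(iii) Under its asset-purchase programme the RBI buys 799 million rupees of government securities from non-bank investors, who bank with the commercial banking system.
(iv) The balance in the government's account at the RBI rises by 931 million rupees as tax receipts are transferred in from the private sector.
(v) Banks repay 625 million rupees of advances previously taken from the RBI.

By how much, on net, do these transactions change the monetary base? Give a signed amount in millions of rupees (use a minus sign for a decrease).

OMO purchase (from banks) 161 million rupees: RBI balance sheet expands → +161M.
Currency withdrawal 42 million rupees: just a shift between currency and reserves — both are base money → 0.
Asset purchase (from non-banks) 799 million rupees: RBI balance sheet expands → +799M.
Government account inflow 931 million rupees: reserves shift to a non-base liability → −931M.
Discount-window repayment 625 million rupees: RBI balance sheet contracts → −625M.
Net: 161 + 0 + 799 − 931 − 625 = -596 million.

-596 million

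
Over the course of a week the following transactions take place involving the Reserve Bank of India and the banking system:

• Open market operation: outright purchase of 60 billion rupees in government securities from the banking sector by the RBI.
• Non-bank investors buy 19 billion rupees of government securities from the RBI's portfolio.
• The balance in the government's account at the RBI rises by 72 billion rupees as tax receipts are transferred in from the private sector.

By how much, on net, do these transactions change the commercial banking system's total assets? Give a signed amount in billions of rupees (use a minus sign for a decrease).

OMO purchase (from banks) 60 billion rupees: just an asset swap on bank balance sheets → 0.
Asset sale (to non-banks) 19 billion rupees: bank balance sheets shrink → −19B.
Government account inflow 72 billion rupees: bank balance sheets shrink → −72B.
Net: 0 − 19 − 72 = -91 billion.

-91 billion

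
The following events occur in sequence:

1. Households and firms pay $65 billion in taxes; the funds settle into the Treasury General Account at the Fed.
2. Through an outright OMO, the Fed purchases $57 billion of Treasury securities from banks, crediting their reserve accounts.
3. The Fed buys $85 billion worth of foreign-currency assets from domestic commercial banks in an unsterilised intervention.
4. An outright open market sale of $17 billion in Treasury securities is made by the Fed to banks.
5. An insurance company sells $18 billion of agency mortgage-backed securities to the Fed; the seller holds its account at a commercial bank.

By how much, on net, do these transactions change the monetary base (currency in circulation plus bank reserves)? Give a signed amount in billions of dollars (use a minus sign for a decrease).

+$78 billion

Fed balance sheet:
  Assets:      Securities +$58B, Foreign assets +$85B
  Liabilities: Bank reserves +$78B, Government deposits +$65B
Monetary base = currency + reserves: 0 + (+$78B) = +$78 billion.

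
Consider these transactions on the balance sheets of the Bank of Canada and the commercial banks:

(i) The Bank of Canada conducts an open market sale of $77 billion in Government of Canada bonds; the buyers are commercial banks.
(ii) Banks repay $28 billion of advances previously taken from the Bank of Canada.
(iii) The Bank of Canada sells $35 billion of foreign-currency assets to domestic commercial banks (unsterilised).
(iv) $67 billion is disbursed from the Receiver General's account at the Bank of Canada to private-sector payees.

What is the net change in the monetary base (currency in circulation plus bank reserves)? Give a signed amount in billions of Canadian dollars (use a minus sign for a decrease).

-$73 billion

Bank of Canada balance sheet:
  Assets:      Securities −$77B, Loans to banks −$28B, Foreign assets −$35B
  Liabilities: Bank reserves −$73B, Government deposits −$67B
Commercial banking system:
  Assets:      Reserves at CB −$73B, Securities +$77B, Foreign assets +$35B
  Liabilities: Checkable deposits +$67B, Borrowings from CB −$28B
Monetary base = currency + reserves: 0 + (−$73B) = -$73 billion.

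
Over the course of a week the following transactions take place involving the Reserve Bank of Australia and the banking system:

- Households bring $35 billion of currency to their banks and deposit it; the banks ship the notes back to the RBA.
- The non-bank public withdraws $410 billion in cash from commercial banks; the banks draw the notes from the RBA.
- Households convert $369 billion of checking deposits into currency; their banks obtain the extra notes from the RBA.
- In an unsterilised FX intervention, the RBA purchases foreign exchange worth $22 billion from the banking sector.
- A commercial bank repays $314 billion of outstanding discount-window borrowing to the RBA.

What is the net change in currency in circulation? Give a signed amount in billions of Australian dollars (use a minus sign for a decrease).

+$744 billion

RBA balance sheet:
  Assets:      Loans to banks −$314B, Foreign assets +$22B
  Liabilities: Bank reserves −$1036B, Currency in circulation +$744B
So the change in currency in circulation is +$744 billion.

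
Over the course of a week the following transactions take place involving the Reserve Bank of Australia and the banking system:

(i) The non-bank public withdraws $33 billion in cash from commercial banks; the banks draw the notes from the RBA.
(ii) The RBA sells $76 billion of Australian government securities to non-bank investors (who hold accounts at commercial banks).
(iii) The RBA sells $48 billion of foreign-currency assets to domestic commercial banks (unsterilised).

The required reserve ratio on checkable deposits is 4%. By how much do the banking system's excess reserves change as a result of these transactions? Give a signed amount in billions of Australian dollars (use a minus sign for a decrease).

-$152.64 billion

Currency withdrawal $33 billion: reserves −$33B, deposits −$33B.
Asset sale (to non-banks) $76 billion: reserves −$76B, deposits −$76B.
FX sale $48 billion: reserves −$48B, deposits 0.
Totals: Δreserves = −$157B, Δdeposits = −$109B.
Δrequired reserves = 4% × −$109B = −$4.36B.
Δexcess reserves = Δreserves − Δrequired = −$157B − (−$4.36B) = -$152.64 billion.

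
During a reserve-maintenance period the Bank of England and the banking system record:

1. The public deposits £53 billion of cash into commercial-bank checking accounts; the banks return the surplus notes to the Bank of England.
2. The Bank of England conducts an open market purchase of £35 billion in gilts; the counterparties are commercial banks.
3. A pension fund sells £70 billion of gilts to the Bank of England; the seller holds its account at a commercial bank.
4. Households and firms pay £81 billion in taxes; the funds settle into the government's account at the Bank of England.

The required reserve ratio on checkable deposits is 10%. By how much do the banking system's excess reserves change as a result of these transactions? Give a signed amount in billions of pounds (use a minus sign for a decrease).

Currency deposit £53 billion: reserves +£53B, deposits +£53B.
OMO purchase (from banks) £35 billion: reserves +£35B, deposits 0.
Asset purchase (from non-banks) £70 billion: reserves +£70B, deposits +£70B.
Government account inflow £81 billion: reserves −£81B, deposits −£81B.
Totals: Δreserves = +£77B, Δdeposits = +£42B.
Δrequired reserves = 10% × +£42B = +£4.2B.
Δexcess reserves = Δreserves − Δrequired = +£77B − (+£4.2B) = +£72.8 billion.

+£72.8 billion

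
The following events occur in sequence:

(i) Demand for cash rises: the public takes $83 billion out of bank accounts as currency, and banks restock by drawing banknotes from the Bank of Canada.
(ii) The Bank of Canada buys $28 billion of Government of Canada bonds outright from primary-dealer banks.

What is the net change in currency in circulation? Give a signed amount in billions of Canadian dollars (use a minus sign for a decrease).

Currency withdrawal $83 billion: notes leave the central bank → +$83B.
OMO purchase (from banks) $28 billion: no currency enters or leaves circulation → 0.
Net: 83 + 0 = +$83 billion.

+$83 billion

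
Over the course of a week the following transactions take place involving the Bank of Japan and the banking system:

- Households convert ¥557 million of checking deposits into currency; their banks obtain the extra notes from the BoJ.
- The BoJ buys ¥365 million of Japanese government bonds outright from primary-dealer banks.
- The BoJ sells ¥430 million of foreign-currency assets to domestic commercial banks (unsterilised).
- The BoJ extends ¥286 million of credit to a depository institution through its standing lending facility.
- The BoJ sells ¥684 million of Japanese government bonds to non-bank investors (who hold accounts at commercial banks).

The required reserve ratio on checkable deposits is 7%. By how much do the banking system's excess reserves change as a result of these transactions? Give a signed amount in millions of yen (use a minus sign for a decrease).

Currency withdrawal ¥557 million: reserves −¥557M, deposits −¥557M.
OMO purchase (from banks) ¥365 million: reserves +¥365M, deposits 0.
FX sale ¥430 million: reserves −¥430M, deposits 0.
Discount-window loan ¥286 million: reserves +¥286M, deposits 0.
Asset sale (to non-banks) ¥684 million: reserves −¥684M, deposits −¥684M.
Totals: Δreserves = −¥1020M, Δdeposits = −¥1241M.
Δrequired reserves = 7% × −¥1241M = −¥86.87M.
Δexcess reserves = Δreserves − Δrequired = −¥1020M − (−¥86.87M) = -¥933.13 million.

-¥933.13 million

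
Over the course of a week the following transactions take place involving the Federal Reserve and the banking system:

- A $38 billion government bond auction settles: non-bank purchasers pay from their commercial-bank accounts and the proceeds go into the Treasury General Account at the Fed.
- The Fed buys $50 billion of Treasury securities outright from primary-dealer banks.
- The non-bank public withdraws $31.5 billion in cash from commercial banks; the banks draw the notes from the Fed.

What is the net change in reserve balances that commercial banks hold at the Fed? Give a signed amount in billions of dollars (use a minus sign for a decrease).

-$19.5 billion

Government account inflow $38 billion: funds move from bank reserves into the government account → −$38B.
OMO purchase (from banks) $50 billion: the Fed pays by crediting reserve accounts → +$50B.
Currency withdrawal $31.5 billion: banks swap reserves for currency → −$31.5B.
Net: −38 + 50 − 31.5 = -$19.5 billion.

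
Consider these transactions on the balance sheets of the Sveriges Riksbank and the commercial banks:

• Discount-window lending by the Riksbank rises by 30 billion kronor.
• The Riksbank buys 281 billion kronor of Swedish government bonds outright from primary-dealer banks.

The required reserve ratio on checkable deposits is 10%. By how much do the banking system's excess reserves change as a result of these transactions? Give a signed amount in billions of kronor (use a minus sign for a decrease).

+311 billion

Discount-window loan 30 billion kronor: reserves +30B, deposits 0.
OMO purchase (from banks) 281 billion kronor: reserves +281B, deposits 0.
Totals: Δreserves = +311B, Δdeposits = 0.
Δrequired reserves = 10% × 0 = 0.
Δexcess reserves = Δreserves − Δrequired = +311B − (0) = +311 billion.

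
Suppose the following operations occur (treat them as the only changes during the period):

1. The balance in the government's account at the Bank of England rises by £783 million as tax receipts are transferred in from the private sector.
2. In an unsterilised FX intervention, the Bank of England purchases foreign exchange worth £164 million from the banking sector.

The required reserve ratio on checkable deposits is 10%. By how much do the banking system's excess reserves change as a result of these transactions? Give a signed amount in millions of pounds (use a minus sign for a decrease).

Government account inflow £783 million: reserves −£783M, deposits −£783M.
FX purchase £164 million: reserves +£164M, deposits 0.
Totals: Δreserves = −£619M, Δdeposits = −£783M.
Δrequired reserves = 10% × −£783M = −£78.3M.
Δexcess reserves = Δreserves − Δrequired = −£619M − (−£78.3M) = -£540.7 million.

-£540.7 million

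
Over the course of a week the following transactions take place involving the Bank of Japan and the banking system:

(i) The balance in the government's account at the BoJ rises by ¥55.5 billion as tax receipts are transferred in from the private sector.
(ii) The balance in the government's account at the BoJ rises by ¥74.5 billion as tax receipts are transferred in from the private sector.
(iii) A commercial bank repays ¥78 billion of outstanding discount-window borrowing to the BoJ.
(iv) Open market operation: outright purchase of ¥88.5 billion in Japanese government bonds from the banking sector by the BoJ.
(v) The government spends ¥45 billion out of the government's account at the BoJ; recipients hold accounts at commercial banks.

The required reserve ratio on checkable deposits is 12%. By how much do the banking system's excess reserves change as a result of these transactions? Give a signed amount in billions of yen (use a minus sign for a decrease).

-¥64.3 billion

Government account inflow ¥55.5 billion: reserves −¥55.5B, deposits −¥55.5B.
Government account inflow ¥74.5 billion: reserves −¥74.5B, deposits −¥74.5B.
Discount-window repayment ¥78 billion: reserves −¥78B, deposits 0.
OMO purchase (from banks) ¥88.5 billion: reserves +¥88.5B, deposits 0.
Government spending ¥45 billion: reserves +¥45B, deposits +¥45B.
Totals: Δreserves = −¥74.5B, Δdeposits = −¥85B.
Δrequired reserves = 12% × −¥85B = −¥10.2B.
Δexcess reserves = Δreserves − Δrequired = −¥74.5B − (−¥10.2B) = -¥64.3 billion.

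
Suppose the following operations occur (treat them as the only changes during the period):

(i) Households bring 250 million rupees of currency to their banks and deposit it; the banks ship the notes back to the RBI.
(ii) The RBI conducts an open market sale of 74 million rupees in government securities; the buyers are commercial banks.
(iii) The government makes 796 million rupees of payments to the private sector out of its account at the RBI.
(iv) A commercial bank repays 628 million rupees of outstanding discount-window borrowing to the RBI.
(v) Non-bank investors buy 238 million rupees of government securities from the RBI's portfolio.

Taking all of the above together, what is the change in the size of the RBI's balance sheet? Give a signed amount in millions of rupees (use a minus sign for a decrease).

RBI balance sheet:
  Assets:      Securities −312M, Loans to banks −628M
  Liabilities: Bank reserves +106M, Currency in circulation −250M, Government deposits −796M
Change in total RBI assets = -940 million.

-940 million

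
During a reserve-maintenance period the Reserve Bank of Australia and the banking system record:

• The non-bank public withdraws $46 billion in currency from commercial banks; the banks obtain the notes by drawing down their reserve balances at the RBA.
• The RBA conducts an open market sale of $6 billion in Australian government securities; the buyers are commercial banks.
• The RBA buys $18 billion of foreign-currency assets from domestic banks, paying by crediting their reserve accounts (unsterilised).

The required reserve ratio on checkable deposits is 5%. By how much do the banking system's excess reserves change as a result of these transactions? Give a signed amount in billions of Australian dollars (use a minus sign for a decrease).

-$31.7 billion

Currency withdrawal $46 billion: reserves −$46B, deposits −$46B.
OMO sale (to banks) $6 billion: reserves −$6B, deposits 0.
FX purchase $18 billion: reserves +$18B, deposits 0.
Totals: Δreserves = −$34B, Δdeposits = −$46B.
Δrequired reserves = 5% × −$46B = −$2.3B.
Δexcess reserves = Δreserves − Δrequired = −$34B − (−$2.3B) = -$31.7 billion.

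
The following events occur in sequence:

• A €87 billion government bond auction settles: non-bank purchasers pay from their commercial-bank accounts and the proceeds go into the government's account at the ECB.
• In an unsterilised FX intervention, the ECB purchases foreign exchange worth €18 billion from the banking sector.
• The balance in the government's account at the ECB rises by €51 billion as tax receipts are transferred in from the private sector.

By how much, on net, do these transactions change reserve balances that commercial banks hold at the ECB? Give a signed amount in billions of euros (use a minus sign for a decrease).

-€120 billion

Government account inflow €87 billion: funds move from bank reserves into the government account → −€87B.
FX purchase €18 billion: the ECB pays by crediting reserve accounts → +€18B.
Government account inflow €51 billion: funds move from bank reserves into the government account → −€51B.
Net: −87 + 18 − 51 = -€120 billion.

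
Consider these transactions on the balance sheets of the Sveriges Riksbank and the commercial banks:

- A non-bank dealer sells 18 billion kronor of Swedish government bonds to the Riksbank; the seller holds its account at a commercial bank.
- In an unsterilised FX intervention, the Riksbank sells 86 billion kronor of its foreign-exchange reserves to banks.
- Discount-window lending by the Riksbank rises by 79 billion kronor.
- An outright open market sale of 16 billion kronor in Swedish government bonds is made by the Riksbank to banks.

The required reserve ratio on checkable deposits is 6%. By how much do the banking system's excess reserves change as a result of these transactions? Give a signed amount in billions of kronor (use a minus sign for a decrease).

Asset purchase (from non-banks) 18 billion kronor: reserves +18B, deposits +18B.
FX sale 86 billion kronor: reserves −86B, deposits 0.
Discount-window loan 79 billion kronor: reserves +79B, deposits 0.
OMO sale (to banks) 16 billion kronor: reserves −16B, deposits 0.
Totals: Δreserves = −5B, Δdeposits = +18B.
Δrequired reserves = 6% × +18B = +1.08B.
Δexcess reserves = Δreserves − Δrequired = −5B − (+1.08B) = -6.08 billion.

-6.08 billion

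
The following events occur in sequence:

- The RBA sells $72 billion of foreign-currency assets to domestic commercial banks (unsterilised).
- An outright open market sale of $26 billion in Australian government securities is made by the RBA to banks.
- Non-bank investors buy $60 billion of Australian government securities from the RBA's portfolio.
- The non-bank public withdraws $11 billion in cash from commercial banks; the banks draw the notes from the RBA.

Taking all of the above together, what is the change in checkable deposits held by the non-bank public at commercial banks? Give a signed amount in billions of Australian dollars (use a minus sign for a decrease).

-$71 billion

FX sale $72 billion: the counterparty is a bank, so public deposits are unchanged → 0.
OMO sale (to banks) $26 billion: the counterparty is a bank, so public deposits are unchanged → 0.
Asset sale (to non-banks) $60 billion: non-bank counterparties' bank balances fall → −$60B.
Currency withdrawal $11 billion: non-bank counterparties' bank balances fall → −$11B.
Net: 0 + 0 − 60 − 11 = -$71 billion.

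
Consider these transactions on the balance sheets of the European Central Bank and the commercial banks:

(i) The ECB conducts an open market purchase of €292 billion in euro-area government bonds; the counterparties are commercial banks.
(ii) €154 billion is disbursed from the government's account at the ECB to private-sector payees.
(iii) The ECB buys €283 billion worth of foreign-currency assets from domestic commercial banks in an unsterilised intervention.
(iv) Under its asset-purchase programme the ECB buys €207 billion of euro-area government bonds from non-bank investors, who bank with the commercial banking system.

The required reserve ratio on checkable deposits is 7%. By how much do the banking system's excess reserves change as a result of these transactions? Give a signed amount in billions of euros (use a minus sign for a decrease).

+€910.73 billion

OMO purchase (from banks) €292 billion: reserves +€292B, deposits 0.
Government spending €154 billion: reserves +€154B, deposits +€154B.
FX purchase €283 billion: reserves +€283B, deposits 0.
Asset purchase (from non-banks) €207 billion: reserves +€207B, deposits +€207B.
Totals: Δreserves = +€936B, Δdeposits = +€361B.
Δrequired reserves = 7% × +€361B = +€25.27B.
Δexcess reserves = Δreserves − Δrequired = +€936B − (+€25.27B) = +€910.73 billion.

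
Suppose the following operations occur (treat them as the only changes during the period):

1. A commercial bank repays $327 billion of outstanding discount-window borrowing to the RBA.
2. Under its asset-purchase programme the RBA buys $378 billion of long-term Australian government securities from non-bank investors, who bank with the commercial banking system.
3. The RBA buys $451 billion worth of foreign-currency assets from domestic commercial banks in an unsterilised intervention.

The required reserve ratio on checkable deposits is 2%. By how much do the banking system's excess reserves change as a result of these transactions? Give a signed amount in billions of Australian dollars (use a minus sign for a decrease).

Discount-window repayment $327 billion: reserves −$327B, deposits 0.
Asset purchase (from non-banks) $378 billion: reserves +$378B, deposits +$378B.
FX purchase $451 billion: reserves +$451B, deposits 0.
Totals: Δreserves = +$502B, Δdeposits = +$378B.
Δrequired reserves = 2% × +$378B = +$7.56B.
Δexcess reserves = Δreserves − Δrequired = +$502B − (+$7.56B) = +$494.44 billion.

+$494.44 billion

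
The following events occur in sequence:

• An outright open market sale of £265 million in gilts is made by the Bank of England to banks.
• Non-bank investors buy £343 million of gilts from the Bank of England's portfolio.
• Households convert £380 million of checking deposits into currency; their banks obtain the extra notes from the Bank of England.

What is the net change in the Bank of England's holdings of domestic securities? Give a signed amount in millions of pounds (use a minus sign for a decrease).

OMO sale (to banks) £265 million: securities removed from the Bank of England's portfolio → −£265M.
Asset sale (to non-banks) £343 million: securities removed from the Bank of England's portfolio → −£343M.
Currency withdrawal £380 million: the Bank of England's securities portfolio is untouched → 0.
Net: −265 − 343 + 0 = -£608 million.

-£608 million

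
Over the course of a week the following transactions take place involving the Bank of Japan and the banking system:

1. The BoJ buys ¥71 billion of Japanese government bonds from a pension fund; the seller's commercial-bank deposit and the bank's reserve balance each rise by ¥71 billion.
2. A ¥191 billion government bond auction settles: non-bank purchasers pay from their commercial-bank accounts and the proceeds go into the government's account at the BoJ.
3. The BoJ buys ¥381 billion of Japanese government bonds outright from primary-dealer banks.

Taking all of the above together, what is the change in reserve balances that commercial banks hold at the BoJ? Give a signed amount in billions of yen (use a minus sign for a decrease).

BoJ balance sheet:
  Assets:      Securities +¥452B
  Liabilities: Bank reserves +¥261B, Government deposits +¥191B
Commercial banking system:
  Assets:      Reserves at CB +¥261B, Securities −¥381B
  Liabilities: Checkable deposits −¥120B
So the change in reserve balances that commercial banks hold at the BoJ is +¥261 billion.

+¥261 billion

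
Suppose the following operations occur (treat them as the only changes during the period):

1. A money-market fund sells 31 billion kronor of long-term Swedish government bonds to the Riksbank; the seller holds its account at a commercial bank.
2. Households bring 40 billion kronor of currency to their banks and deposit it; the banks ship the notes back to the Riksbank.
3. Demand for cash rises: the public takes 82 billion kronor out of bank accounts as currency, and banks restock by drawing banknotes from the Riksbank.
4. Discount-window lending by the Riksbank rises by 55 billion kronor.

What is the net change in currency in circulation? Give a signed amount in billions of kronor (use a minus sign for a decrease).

Asset purchase (from non-banks) 31 billion kronor: no currency enters or leaves circulation → 0.
Currency deposit 40 billion kronor: notes return to the central bank → −40B.
Currency withdrawal 82 billion kronor: notes leave the central bank → +82B.
Discount-window loan 55 billion kronor: no currency enters or leaves circulation → 0.
Net: 0 − 40 + 82 + 0 = +42 billion.

+42 billion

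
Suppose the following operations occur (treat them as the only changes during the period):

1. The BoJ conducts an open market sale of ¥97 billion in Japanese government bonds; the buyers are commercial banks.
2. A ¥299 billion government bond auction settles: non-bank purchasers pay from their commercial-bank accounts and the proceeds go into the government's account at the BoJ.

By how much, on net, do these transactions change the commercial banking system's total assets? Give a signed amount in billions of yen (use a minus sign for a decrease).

-¥299 billion

OMO sale (to banks) ¥97 billion: just an asset swap on bank balance sheets → 0.
Government account inflow ¥299 billion: bank balance sheets shrink → −¥299B.
Net: 0 − 299 = -¥299 billion.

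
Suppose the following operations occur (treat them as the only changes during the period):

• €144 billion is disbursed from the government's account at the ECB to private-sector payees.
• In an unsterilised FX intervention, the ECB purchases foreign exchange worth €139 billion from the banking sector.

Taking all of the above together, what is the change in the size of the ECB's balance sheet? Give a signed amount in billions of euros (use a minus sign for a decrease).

+€139 billion

Government spending €144 billion: only the composition of liabilities changes → 0.
FX purchase €139 billion: an ECB asset is acquired → +€139B.
Net: 0 + 139 = +€139 billion.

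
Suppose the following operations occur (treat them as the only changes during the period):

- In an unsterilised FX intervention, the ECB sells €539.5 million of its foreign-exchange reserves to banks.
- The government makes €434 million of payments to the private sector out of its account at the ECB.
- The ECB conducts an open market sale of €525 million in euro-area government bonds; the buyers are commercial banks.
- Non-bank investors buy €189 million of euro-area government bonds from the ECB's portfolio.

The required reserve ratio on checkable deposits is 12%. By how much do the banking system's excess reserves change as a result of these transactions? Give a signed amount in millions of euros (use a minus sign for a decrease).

-€848.9 million

FX sale €539.5 million: reserves −€539.5M, deposits 0.
Government spending €434 million: reserves +€434M, deposits +€434M.
OMO sale (to banks) €525 million: reserves −€525M, deposits 0.
Asset sale (to non-banks) €189 million: reserves −€189M, deposits −€189M.
Totals: Δreserves = −€819.5M, Δdeposits = +€245M.
Δrequired reserves = 12% × +€245M = +€29.4M.
Δexcess reserves = Δreserves − Δrequired = −€819.5M − (+€29.4M) = -€848.9 million.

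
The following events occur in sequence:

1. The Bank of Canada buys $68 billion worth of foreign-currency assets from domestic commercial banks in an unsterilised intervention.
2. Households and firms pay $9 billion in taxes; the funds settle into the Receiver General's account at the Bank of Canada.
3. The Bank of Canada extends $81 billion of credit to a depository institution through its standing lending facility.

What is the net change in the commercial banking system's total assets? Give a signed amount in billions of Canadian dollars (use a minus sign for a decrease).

Bank of Canada balance sheet:
  Assets:      Loans to banks +$81B, Foreign assets +$68B
  Liabilities: Bank reserves +$140B, Government deposits +$9B
Commercial banking system:
  Assets:      Reserves at CB +$140B, Foreign assets −$68B
  Liabilities: Checkable deposits −$9B, Borrowings from CB +$81B
Change in total bank assets = +$72 billion.

+$72 billion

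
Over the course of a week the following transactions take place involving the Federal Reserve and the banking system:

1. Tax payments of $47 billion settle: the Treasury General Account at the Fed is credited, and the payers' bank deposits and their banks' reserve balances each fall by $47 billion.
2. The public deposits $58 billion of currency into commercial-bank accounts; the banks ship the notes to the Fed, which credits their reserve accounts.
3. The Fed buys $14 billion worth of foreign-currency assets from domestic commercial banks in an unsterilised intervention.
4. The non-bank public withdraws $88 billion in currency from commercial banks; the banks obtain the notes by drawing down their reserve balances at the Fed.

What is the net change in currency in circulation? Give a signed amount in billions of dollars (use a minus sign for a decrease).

Fed balance sheet:
  Assets:      Foreign assets +$14B
  Liabilities: Bank reserves −$63B, Currency in circulation +$30B, Government deposits +$47B
So the change in currency in circulation is +$30 billion.

+$30 billion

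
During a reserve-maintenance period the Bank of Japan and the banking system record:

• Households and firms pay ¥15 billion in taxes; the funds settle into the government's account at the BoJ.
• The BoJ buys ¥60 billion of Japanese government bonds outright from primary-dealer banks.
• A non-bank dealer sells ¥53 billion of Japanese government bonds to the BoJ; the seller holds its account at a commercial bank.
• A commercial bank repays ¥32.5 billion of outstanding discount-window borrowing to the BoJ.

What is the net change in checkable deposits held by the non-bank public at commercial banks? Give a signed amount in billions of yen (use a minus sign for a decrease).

+¥38 billion

BoJ balance sheet:
  Assets:      Securities +¥113B, Loans to banks −¥32.5B
  Liabilities: Bank reserves +¥65.5B, Government deposits +¥15B
Commercial banking system:
  Assets:      Reserves at CB +¥65.5B, Securities −¥60B
  Liabilities: Checkable deposits +¥38B, Borrowings from CB −¥32.5B
So the change in checkable deposits held by the non-bank public at commercial banks is +¥38 billion.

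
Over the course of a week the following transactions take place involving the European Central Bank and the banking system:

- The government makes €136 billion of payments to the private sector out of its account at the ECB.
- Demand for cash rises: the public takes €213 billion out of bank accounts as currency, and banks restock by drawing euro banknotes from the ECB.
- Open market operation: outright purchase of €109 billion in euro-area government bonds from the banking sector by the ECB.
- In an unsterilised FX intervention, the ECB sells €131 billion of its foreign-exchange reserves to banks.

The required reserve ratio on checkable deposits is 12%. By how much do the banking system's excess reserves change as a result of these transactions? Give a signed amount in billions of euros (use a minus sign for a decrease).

-€89.76 billion

Government spending €136 billion: reserves +€136B, deposits +€136B.
Currency withdrawal €213 billion: reserves −€213B, deposits −€213B.
OMO purchase (from banks) €109 billion: reserves +€109B, deposits 0.
FX sale €131 billion: reserves −€131B, deposits 0.
Totals: Δreserves = −€99B, Δdeposits = −€77B.
Δrequired reserves = 12% × −€77B = −€9.24B.
Δexcess reserves = Δreserves − Δrequired = −€99B − (−€9.24B) = -€89.76 billion.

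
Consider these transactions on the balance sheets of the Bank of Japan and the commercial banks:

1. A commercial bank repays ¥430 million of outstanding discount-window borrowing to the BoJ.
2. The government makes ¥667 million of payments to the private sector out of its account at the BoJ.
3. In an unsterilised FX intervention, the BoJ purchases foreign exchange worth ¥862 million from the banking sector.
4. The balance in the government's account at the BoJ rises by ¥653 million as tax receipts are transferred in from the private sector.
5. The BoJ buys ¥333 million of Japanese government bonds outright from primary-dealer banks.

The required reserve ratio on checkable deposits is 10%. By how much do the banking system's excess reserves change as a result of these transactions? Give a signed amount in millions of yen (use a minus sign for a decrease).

Discount-window repayment ¥430 million: reserves −¥430M, deposits 0.
Government spending ¥667 million: reserves +¥667M, deposits +¥667M.
FX purchase ¥862 million: reserves +¥862M, deposits 0.
Government account inflow ¥653 million: reserves −¥653M, deposits −¥653M.
OMO purchase (from banks) ¥333 million: reserves +¥333M, deposits 0.
Totals: Δreserves = +¥779M, Δdeposits = +¥14M.
Δrequired reserves = 10% × +¥14M = +¥1.4M.
Δexcess reserves = Δreserves − Δrequired = +¥779M − (+¥1.4M) = +¥777.6 million.

+¥777.6 million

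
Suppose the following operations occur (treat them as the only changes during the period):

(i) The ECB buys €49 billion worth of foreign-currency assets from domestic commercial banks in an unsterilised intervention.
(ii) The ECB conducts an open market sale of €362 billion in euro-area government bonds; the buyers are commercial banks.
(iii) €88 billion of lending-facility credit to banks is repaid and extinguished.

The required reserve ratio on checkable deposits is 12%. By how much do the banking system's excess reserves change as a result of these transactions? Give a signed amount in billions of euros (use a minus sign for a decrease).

FX purchase €49 billion: reserves +€49B, deposits 0.
OMO sale (to banks) €362 billion: reserves −€362B, deposits 0.
Discount-window repayment €88 billion: reserves −€88B, deposits 0.
Totals: Δreserves = −€401B, Δdeposits = 0.
Δrequired reserves = 12% × 0 = 0.
Δexcess reserves = Δreserves − Δrequired = −€401B − (0) = -€401 billion.

-€401 billion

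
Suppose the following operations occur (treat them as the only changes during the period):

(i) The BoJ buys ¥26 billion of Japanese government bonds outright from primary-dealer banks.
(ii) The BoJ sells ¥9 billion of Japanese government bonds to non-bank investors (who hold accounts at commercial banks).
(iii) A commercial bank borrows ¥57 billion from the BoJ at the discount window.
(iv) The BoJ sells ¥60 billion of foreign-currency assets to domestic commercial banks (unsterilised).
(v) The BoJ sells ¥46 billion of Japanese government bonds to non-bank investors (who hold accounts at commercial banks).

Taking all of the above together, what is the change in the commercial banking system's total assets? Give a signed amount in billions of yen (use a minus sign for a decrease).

+¥2 billion

BoJ balance sheet:
  Assets:      Securities −¥29B, Loans to banks +¥57B, Foreign assets −¥60B
  Liabilities: Bank reserves −¥32B
Commercial banking system:
  Assets:      Reserves at CB −¥32B, Securities −¥26B, Foreign assets +¥60B
  Liabilities: Checkable deposits −¥55B, Borrowings from CB +¥57B
Change in total bank assets = +¥2 billion.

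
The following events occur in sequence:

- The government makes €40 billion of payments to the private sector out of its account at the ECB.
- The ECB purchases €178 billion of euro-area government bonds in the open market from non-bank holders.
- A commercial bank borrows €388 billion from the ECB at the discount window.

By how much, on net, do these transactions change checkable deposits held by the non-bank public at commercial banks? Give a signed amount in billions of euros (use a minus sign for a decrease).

+€218 billion

ECB balance sheet:
  Assets:      Securities +€178B, Loans to banks +€388B
  Liabilities: Bank reserves +€606B, Government deposits −€40B
Commercial banking system:
  Assets:      Reserves at CB +€606B
  Liabilities: Checkable deposits +€218B, Borrowings from CB +€388B
So the change in checkable deposits held by the non-bank public at commercial banks is +€218 billion.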